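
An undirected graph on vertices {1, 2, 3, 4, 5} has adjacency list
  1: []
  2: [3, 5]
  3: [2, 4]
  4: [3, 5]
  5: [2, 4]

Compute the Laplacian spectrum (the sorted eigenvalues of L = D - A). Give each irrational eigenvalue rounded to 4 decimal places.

Each diagonal entry of L is the vertex degree and each off-diagonal entry is -1 where an edge is present, 0 otherwise; in the order [1, 2, 3, 4, 5] the diagonal is [0, 2, 2, 2, 2]. The multiplicity of 0 as a Laplacian eigenvalue equals the number of connected components. The 2 zero eigenvalues correspond to the 2 connected components. The largest eigenvalue, 4, is at most the vertex count 5.

[0, 0, 2, 2, 4]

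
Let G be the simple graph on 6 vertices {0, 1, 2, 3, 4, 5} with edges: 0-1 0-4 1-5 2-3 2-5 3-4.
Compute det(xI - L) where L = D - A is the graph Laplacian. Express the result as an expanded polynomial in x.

Each diagonal entry of L is the vertex degree and each off-diagonal entry is -1 where an edge is present, 0 otherwise; in the order [0, 1, 2, 3, 4, 5] the diagonal is [2, 2, 2, 2, 2, 2]. Computing det(xI - L) by cofactor expansion (or equivalently via sum-over-permutations) gives x^6 - 12x^5 + 54x^4 - 112x^3 + 105x^2 - 36x. The constant term is 0 because L is singular (the all-ones vector lies in its kernel). By the matrix-tree theorem the graph has (1/6) * product of the nonzero eigenvalues = 6 spanning trees.

x^6 - 12x^5 + 54x^4 - 112x^3 + 105x^2 - 36x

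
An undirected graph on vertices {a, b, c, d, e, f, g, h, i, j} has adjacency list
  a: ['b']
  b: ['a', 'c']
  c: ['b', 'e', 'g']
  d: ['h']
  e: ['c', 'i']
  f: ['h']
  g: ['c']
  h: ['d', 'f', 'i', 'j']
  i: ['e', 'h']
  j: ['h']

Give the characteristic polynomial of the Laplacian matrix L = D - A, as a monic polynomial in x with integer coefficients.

Reading degrees in the order [a, b, c, d, e, f, g, h, i, j] gives [1, 2, 3, 1, 2, 1, 1, 4, 2, 1]; set D = diag(1, 2, 3, 1, 2, 1, 1, 4, 2, 1) and form L = D - A. L has integer entries, so p(x) = det(xI - L) has integer coefficients. Expanding the determinant yields x^10 - 18x^9 + 132x^8 - 514x^7 + 1165x^6 - 1586x^5 + 1288x^4 - 592x^3 + 134x^2 - 10x. Since p(0) = det(-L) = 0, x divides p(x).

x^10 - 18x^9 + 132x^8 - 514x^7 + 1165x^6 - 1586x^5 + 1288x^4 - 592x^3 + 134x^2 - 10x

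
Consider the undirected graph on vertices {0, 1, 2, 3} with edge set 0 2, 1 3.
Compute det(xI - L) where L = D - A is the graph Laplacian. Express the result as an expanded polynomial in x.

x^4 - 4x^3 + 4x^2

Reading degrees in the order [0, 1, 2, 3] gives [1, 1, 1, 1]; set D = diag(1, 1, 1, 1) and form L = D - A. L has integer entries, so p(x) = det(xI - L) has integer coefficients. Expanding the determinant yields x^4 - 4x^3 + 4x^2. The constant term is 0 because L is singular (the all-ones vector lies in its kernel). The largest eigenvalue, 2, is at most the vertex count 4.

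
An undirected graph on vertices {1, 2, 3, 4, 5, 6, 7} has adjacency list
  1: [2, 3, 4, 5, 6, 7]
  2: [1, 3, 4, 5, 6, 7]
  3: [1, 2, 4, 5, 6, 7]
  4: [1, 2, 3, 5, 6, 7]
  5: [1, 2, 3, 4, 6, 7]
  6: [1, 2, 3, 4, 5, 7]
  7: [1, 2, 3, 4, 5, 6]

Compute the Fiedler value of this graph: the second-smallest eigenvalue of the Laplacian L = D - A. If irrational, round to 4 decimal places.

7

With the vertex order [1, 2, 3, 4, 5, 6, 7], the degrees are [6, 6, 6, 6, 6, 6, 6], giving D = diag(6, 6, 6, 6, 6, 6, 6) and L = D - A. The sorted Laplacian eigenvalues are [0, 7, 7, 7, 7, 7, 7]; the algebraic connectivity is the second entry, 7. The largest eigenvalue, 7, is at most the vertex count 7.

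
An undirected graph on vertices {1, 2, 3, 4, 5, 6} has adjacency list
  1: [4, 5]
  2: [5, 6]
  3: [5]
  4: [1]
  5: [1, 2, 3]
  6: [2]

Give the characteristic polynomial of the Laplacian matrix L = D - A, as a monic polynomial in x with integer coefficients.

x^6 - 10x^5 + 35x^4 - 52x^3 + 31x^2 - 6x

With the vertex order [1, 2, 3, 4, 5, 6], the degrees are [2, 2, 1, 1, 3, 1], giving D = diag(2, 2, 1, 1, 3, 1) and L = D - A. L has integer entries, so p(x) = det(xI - L) has integer coefficients. Expanding the determinant yields x^6 - 10x^5 + 35x^4 - 52x^3 + 31x^2 - 6x. The constant term is 0 because L is singular (the all-ones vector lies in its kernel). The eigenvalues sum to 10, which equals trace(L) = 2|E|.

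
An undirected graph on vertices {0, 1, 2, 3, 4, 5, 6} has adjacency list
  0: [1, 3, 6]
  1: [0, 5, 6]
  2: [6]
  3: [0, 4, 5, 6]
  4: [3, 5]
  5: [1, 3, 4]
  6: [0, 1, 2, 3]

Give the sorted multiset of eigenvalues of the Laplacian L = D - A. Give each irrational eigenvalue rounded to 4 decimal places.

[0, 0.8005, 1.6911, 3.0754, 4, 4.6610, 5.7720]

Each diagonal entry of L is the vertex degree and each off-diagonal entry is -1 where an edge is present, 0 otherwise; in the order [0, 1, 2, 3, 4, 5, 6] the diagonal is [3, 3, 1, 4, 2, 3, 4]. Since every row of L sums to 0, the all-ones vector is in the kernel and 0 is an eigenvalue. The single zero eigenvalue shows the graph is connected. The eigenvalues sum to 20, which equals trace(L) = 2|E|.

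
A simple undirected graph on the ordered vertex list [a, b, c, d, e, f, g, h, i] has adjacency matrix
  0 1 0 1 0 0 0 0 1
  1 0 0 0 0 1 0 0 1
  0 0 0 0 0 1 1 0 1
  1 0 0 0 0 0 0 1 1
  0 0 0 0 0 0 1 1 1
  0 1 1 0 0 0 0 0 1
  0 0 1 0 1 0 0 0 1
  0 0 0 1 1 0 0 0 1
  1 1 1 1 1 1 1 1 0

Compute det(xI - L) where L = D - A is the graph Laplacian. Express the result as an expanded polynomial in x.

x^9 - 32x^8 + 428x^7 - 3136x^6 + 13786x^5 - 37232x^4 + 60276x^3 - 53424x^2 + 19845x

Each diagonal entry of L is the vertex degree and each off-diagonal entry is -1 where an edge is present, 0 otherwise; in the order [a, b, c, d, e, f, g, h, i] the diagonal is [3, 3, 3, 3, 3, 3, 3, 3, 8]. L has integer entries, so p(x) = det(xI - L) has integer coefficients. Expanding the determinant yields x^9 - 32x^8 + 428x^7 - 3136x^6 + 13786x^5 - 37232x^4 + 60276x^3 - 53424x^2 + 19845x. The constant term is 0 because L is singular (the all-ones vector lies in its kernel). There is one zero in the spectrum, matching the 1 component. The largest eigenvalue, 9, is at most the vertex count 9.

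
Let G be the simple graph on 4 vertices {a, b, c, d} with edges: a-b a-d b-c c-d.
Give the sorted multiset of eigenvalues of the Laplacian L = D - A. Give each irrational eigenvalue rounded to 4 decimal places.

With the vertex order [a, b, c, d], the degrees are [2, 2, 2, 2], giving D = diag(2, 2, 2, 2) and L = D - A. Diagonalising L (or applying a numerical eigensolver to the 4x4 matrix) gives the spectrum above. The single zero eigenvalue shows the graph is connected. There is one zero in the spectrum, matching the 1 component.

[0, 2, 2, 4]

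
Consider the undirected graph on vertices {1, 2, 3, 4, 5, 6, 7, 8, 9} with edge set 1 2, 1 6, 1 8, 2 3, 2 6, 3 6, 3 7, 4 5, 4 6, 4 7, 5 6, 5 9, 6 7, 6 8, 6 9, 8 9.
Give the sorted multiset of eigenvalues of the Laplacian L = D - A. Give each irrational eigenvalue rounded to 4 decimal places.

With the vertex order [1, 2, 3, 4, 5, 6, 7, 8, 9], the degrees are [3, 3, 3, 3, 3, 8, 3, 3, 3], giving D = diag(3, 3, 3, 3, 3, 8, 3, 3, 3) and L = D - A. Since every row of L sums to 0, the all-ones vector is in the kernel and 0 is an eigenvalue. There is one zero in the spectrum, matching the 1 component.

[0, 1.5858, 1.5858, 3, 3, 4.4142, 4.4142, 5, 9]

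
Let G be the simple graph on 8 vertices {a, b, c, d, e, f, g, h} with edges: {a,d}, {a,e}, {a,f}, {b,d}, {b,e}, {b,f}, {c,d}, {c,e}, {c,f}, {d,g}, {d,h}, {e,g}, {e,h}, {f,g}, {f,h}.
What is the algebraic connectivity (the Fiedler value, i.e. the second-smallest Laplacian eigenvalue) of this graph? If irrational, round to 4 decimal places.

Each diagonal entry of L is the vertex degree and each off-diagonal entry is -1 where an edge is present, 0 otherwise; in the order [a, b, c, d, e, f, g, h] the diagonal is [3, 3, 3, 5, 5, 5, 3, 3]. The smallest Laplacian eigenvalue is always 0. The next one, lambda_2 = 3, measures how hard the graph is to disconnect: larger values mean better connectivity. By the matrix-tree theorem the graph has (1/8) * product of the nonzero eigenvalues = 2025 spanning trees. There is one zero in the spectrum, matching the 1 component.

3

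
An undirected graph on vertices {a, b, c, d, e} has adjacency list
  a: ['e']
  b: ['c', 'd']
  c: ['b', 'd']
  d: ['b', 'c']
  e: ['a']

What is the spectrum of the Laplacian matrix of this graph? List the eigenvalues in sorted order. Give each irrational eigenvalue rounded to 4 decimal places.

Reading degrees in the order [a, b, c, d, e] gives [1, 2, 2, 2, 1]; set D = diag(1, 2, 2, 2, 1) and form L = D - A. The multiplicity of 0 as a Laplacian eigenvalue equals the number of connected components. The 2 zero eigenvalues correspond to the 2 connected components. The eigenvalues sum to 8, which equals trace(L) = 2|E|. The largest eigenvalue, 3, is at most the vertex count 5.

[0, 0, 2, 3, 3]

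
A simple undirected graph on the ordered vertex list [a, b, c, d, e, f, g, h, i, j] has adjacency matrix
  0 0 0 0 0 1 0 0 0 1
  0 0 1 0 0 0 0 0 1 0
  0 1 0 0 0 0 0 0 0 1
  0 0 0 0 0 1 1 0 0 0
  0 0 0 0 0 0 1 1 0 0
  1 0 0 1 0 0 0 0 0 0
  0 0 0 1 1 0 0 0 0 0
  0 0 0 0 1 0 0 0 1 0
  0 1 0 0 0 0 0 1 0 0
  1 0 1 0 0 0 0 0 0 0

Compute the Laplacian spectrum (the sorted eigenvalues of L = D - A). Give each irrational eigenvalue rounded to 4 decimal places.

[0, 0.3820, 0.3820, 1.3820, 1.3820, 2.6180, 2.6180, 3.6180, 3.6180, 4]

Each diagonal entry of L is the vertex degree and each off-diagonal entry is -1 where an edge is present, 0 otherwise; in the order [a, b, c, d, e, f, g, h, i, j] the diagonal is [2, 2, 2, 2, 2, 2, 2, 2, 2, 2]. L is symmetric positive semidefinite, so every eigenvalue is real and nonnegative. The single zero eigenvalue shows the graph is connected. By the matrix-tree theorem the graph has (1/10) * product of the nonzero eigenvalues = 10 spanning trees.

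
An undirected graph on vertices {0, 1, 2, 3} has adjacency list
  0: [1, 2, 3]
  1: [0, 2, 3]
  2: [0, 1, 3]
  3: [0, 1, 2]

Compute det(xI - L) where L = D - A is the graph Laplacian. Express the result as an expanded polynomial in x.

x^4 - 12x^3 + 48x^2 - 64x

Reading degrees in the order [0, 1, 2, 3] gives [3, 3, 3, 3]; set D = diag(3, 3, 3, 3) and form L = D - A. Computing det(xI - L) by cofactor expansion (or equivalently via sum-over-permutations) gives x^4 - 12x^3 + 48x^2 - 64x. The constant term is 0 because L is singular (the all-ones vector lies in its kernel).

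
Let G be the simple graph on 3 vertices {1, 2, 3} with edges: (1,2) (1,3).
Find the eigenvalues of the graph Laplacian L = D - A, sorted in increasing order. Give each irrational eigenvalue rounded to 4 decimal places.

Each diagonal entry of L is the vertex degree and each off-diagonal entry is -1 where an edge is present, 0 otherwise; in the order [1, 2, 3] the diagonal is [2, 1, 1]. The multiplicity of 0 as a Laplacian eigenvalue equals the number of connected components. The single zero eigenvalue shows the graph is connected. By the matrix-tree theorem the graph has (1/3) * product of the nonzero eigenvalues = 1 spanning tree.

[0, 1, 3]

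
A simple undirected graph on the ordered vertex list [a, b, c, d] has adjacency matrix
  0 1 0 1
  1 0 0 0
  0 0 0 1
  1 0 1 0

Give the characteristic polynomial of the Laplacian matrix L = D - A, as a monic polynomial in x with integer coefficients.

x^4 - 6x^3 + 10x^2 - 4x

Each diagonal entry of L is the vertex degree and each off-diagonal entry is -1 where an edge is present, 0 otherwise; in the order [a, b, c, d] the diagonal is [2, 1, 1, 2]. L has integer entries, so p(x) = det(xI - L) has integer coefficients. Expanding the determinant yields x^4 - 6x^3 + 10x^2 - 4x. The constant term is 0 because L is singular (the all-ones vector lies in its kernel).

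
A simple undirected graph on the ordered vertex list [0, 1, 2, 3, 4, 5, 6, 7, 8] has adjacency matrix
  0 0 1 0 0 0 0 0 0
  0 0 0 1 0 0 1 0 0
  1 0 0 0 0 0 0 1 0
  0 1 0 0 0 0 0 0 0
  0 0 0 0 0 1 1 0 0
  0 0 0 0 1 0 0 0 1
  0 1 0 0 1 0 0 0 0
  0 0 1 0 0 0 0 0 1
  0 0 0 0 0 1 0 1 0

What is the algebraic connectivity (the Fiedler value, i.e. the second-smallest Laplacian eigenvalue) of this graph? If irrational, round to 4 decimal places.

0.1206

Reading degrees in the order [0, 1, 2, 3, 4, 5, 6, 7, 8] gives [1, 2, 2, 1, 2, 2, 2, 2, 2]; set D = diag(1, 2, 2, 1, 2, 2, 2, 2, 2) and form L = D - A. Computing the eigenvalues of L and sorting gives [0, 0.1206, 0.4679, 1, 1.6527, 2.3473, 3, 3.5321, 3.8794]. The Fiedler value lambda_2 = 0.1206 is strictly positive, so the graph is connected. By the matrix-tree theorem the graph has (1/9) * product of the nonzero eigenvalues = 1 spanning tree.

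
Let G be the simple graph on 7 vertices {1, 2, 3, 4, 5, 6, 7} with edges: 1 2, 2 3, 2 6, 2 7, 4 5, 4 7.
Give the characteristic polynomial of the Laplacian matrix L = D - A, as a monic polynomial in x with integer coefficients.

Each diagonal entry of L is the vertex degree and each off-diagonal entry is -1 where an edge is present, 0 otherwise; in the order [1, 2, 3, 4, 5, 6, 7] the diagonal is [1, 4, 1, 2, 1, 1, 2]. L has integer entries, so p(x) = det(xI - L) has integer coefficients. Expanding the determinant yields x^7 - 12x^6 + 52x^5 - 104x^4 + 102x^3 - 46x^2 + 7x. The constant term is 0 because L is singular (the all-ones vector lies in its kernel). There is one zero in the spectrum, matching the 1 component.

x^7 - 12x^6 + 52x^5 - 104x^4 + 102x^3 - 46x^2 + 7x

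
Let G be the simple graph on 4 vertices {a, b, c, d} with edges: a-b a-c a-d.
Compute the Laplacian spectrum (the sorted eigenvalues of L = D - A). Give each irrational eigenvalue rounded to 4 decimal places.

[0, 1, 1, 4]

Each diagonal entry of L is the vertex degree and each off-diagonal entry is -1 where an edge is present, 0 otherwise; in the order [a, b, c, d] the diagonal is [3, 1, 1, 1]. Diagonalising L (or applying a numerical eigensolver to the 4x4 matrix) gives the spectrum above. The single zero eigenvalue shows the graph is connected. The eigenvalues sum to 6, which equals trace(L) = 2|E|.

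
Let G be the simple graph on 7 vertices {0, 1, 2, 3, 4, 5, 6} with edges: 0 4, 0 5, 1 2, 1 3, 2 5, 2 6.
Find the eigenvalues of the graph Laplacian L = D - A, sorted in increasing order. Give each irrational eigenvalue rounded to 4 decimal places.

With the vertex order [0, 1, 2, 3, 4, 5, 6], the degrees are [2, 2, 3, 1, 1, 2, 1], giving D = diag(2, 2, 3, 1, 1, 2, 1) and L = D - A. Diagonalising L (or applying a numerical eigensolver to the 7x7 matrix) gives the spectrum above. The largest eigenvalue, 4.3342, is at most the vertex count 7.

[0, 0.2603, 0.6262, 1.4055, 2.2742, 3.0996, 4.3342]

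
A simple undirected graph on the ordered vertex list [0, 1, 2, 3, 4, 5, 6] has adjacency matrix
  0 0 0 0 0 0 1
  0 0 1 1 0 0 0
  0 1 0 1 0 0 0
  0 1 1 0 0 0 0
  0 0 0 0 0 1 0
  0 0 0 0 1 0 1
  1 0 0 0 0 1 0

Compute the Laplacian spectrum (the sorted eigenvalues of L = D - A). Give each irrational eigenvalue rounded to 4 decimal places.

[0, 0, 0.5858, 2, 3, 3, 3.4142]

Each diagonal entry of L is the vertex degree and each off-diagonal entry is -1 where an edge is present, 0 otherwise; in the order [0, 1, 2, 3, 4, 5, 6] the diagonal is [1, 2, 2, 2, 1, 2, 2]. The multiplicity of 0 as a Laplacian eigenvalue equals the number of connected components. The 2 zero eigenvalues correspond to the 2 connected components. The largest eigenvalue, 3.4142, is at most the vertex count 7.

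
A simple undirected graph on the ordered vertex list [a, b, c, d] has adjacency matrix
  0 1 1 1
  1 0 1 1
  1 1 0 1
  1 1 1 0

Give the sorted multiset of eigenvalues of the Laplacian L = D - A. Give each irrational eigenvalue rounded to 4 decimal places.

[0, 4, 4, 4]

Each diagonal entry of L is the vertex degree and each off-diagonal entry is -1 where an edge is present, 0 otherwise; in the order [a, b, c, d] the diagonal is [3, 3, 3, 3]. L is symmetric positive semidefinite, so every eigenvalue is real and nonnegative. The single zero eigenvalue shows the graph is connected. By the matrix-tree theorem the graph has (1/4) * product of the nonzero eigenvalues = 16 spanning trees. The largest eigenvalue, 4, is at most the vertex count 4.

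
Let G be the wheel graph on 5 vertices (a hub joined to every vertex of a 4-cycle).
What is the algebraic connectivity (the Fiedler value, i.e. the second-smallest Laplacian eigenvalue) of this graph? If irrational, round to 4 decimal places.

The graph has 5 vertices and degree multiset [4, 3, 3, 3, 3]; D is the diagonal matrix of degrees and L = D - A. Computing the eigenvalues of L and sorting gives [0, 3, 3, 5, 5]. The Fiedler value lambda_2 = 3 is strictly positive, so the graph is connected. There is one zero in the spectrum, matching the 1 component. By the matrix-tree theorem the graph has (1/5) * product of the nonzero eigenvalues = 45 spanning trees.

3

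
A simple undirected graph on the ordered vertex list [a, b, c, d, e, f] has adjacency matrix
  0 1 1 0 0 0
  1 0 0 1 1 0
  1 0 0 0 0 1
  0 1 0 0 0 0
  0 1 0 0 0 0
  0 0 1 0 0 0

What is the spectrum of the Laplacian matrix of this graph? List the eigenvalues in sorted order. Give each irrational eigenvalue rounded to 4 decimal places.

[0, 0.3249, 1, 1.4608, 3, 4.2143]

Reading degrees in the order [a, b, c, d, e, f] gives [2, 3, 2, 1, 1, 1]; set D = diag(2, 3, 2, 1, 1, 1) and form L = D - A. L is symmetric positive semidefinite, so every eigenvalue is real and nonnegative. By the matrix-tree theorem the graph has (1/6) * product of the nonzero eigenvalues = 1 spanning tree.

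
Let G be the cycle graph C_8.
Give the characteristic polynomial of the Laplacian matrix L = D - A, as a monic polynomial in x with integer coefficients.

The graph has 8 vertices and degree multiset [2, 2, 2, 2, 2, 2, 2, 2]; D is the diagonal matrix of degrees and L = D - A. L has integer entries, so p(x) = det(xI - L) has integer coefficients. Expanding the determinant yields x^8 - 16x^7 + 104x^6 - 352x^5 + 660x^4 - 672x^3 + 336x^2 - 64x. The constant term is 0 because L is singular (the all-ones vector lies in its kernel). The eigenvalues sum to 16, which equals trace(L) = 2|E|. By the matrix-tree theorem the graph has (1/8) * product of the nonzero eigenvalues = 8 spanning trees.

x^8 - 16x^7 + 104x^6 - 352x^5 + 660x^4 - 672x^3 + 336x^2 - 64x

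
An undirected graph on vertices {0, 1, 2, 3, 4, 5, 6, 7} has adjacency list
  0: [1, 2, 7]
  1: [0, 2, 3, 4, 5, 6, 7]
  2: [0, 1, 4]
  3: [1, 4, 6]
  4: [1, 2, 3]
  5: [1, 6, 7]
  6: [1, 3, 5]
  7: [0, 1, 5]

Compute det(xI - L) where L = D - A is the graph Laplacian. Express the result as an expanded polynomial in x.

Each diagonal entry of L is the vertex degree and each off-diagonal entry is -1 where an edge is present, 0 otherwise; in the order [0, 1, 2, 3, 4, 5, 6, 7] the diagonal is [3, 7, 3, 3, 3, 3, 3, 3]. Computing det(xI - L) by cofactor expansion (or equivalently via sum-over-permutations) gives x^8 - 28x^7 + 322x^6 - 1974x^5 + 6965x^4 - 14126x^3 + 15225x^2 - 6728x. Since p(0) = det(-L) = 0, x divides p(x). By the matrix-tree theorem the graph has (1/8) * product of the nonzero eigenvalues = 841 spanning trees.

x^8 - 28x^7 + 322x^6 - 1974x^5 + 6965x^4 - 14126x^3 + 15225x^2 - 6728x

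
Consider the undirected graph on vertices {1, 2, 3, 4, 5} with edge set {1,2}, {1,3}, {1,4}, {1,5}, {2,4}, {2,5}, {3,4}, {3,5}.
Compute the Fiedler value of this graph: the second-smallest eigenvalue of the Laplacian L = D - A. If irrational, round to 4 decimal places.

3

Reading degrees in the order [1, 2, 3, 4, 5] gives [4, 3, 3, 3, 3]; set D = diag(4, 3, 3, 3, 3) and form L = D - A. Computing the eigenvalues of L and sorting gives [0, 3, 3, 5, 5]. The Fiedler value lambda_2 = 3 is strictly positive, so the graph is connected. There is one zero in the spectrum, matching the 1 component.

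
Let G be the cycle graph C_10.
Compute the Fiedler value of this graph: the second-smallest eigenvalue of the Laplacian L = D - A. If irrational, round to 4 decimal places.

0.3820

The graph has 10 vertices and degree multiset [2, 2, 2, 2, 2, 2, 2, 2, 2, 2]; D is the diagonal matrix of degrees and L = D - A. Computing the eigenvalues of L and sorting gives [0, 0.3820, 0.3820, 1.3820, 1.3820, 2.6180, 2.6180, 3.6180, 3.6180, 4]. The Fiedler value lambda_2 = 0.3820 is strictly positive, so the graph is connected. The eigenvalues sum to 20, which equals trace(L) = 2|E|. The largest eigenvalue, 4, is at most the vertex count 10.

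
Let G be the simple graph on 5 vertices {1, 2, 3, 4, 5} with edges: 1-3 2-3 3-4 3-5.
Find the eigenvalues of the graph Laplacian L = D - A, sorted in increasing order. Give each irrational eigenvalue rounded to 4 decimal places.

With the vertex order [1, 2, 3, 4, 5], the degrees are [1, 1, 4, 1, 1], giving D = diag(1, 1, 4, 1, 1) and L = D - A. Since every row of L sums to 0, the all-ones vector is in the kernel and 0 is an eigenvalue. The single zero eigenvalue shows the graph is connected. There is one zero in the spectrum, matching the 1 component.

[0, 1, 1, 1, 5]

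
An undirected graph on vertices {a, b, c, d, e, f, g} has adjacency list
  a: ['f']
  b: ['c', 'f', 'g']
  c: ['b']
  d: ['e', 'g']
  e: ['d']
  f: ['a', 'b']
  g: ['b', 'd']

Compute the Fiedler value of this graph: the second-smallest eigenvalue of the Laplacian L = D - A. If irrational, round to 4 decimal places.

Each diagonal entry of L is the vertex degree and each off-diagonal entry is -1 where an edge is present, 0 otherwise; in the order [a, b, c, d, e, f, g] the diagonal is [1, 3, 1, 2, 1, 2, 2]. The sorted Laplacian eigenvalues are [0, 0.2603, 0.6262, 1.4055, 2.2742, 3.0996, 4.3342]; the algebraic connectivity is the second entry, 0.2603.

0.2603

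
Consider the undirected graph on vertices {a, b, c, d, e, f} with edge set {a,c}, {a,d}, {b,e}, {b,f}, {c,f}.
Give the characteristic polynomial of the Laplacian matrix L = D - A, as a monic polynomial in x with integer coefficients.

Reading degrees in the order [a, b, c, d, e, f] gives [2, 2, 2, 1, 1, 2]; set D = diag(2, 2, 2, 1, 1, 2) and form L = D - A. Computing det(xI - L) by cofactor expansion (or equivalently via sum-over-permutations) gives x^6 - 10x^5 + 36x^4 - 56x^3 + 35x^2 - 6x. The coefficient of x^5 equals -trace(L) = -10, matching the sum of degrees. There is one zero in the spectrum, matching the 1 component.

x^6 - 10x^5 + 36x^4 - 56x^3 + 35x^2 - 6x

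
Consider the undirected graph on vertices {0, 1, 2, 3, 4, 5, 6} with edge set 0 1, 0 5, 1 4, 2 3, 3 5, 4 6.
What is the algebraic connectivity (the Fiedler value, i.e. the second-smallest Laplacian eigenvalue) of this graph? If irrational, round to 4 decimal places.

Reading degrees in the order [0, 1, 2, 3, 4, 5, 6] gives [2, 2, 1, 2, 2, 2, 1]; set D = diag(2, 2, 1, 2, 2, 2, 1) and form L = D - A. The sorted Laplacian eigenvalues are [0, 0.1981, 0.7530, 1.5550, 2.4450, 3.2470, 3.8019]; the algebraic connectivity is the second entry, 0.1981. By the matrix-tree theorem the graph has (1/7) * product of the nonzero eigenvalues = 1 spanning tree. The eigenvalues sum to 12, which equals trace(L) = 2|E|.

0.1981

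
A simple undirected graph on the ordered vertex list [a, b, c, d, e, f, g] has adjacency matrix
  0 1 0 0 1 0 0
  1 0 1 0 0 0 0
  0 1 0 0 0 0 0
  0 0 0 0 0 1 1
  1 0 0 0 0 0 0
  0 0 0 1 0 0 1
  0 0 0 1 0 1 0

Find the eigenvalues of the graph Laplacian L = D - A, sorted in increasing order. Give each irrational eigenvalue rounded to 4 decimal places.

[0, 0, 0.5858, 2, 3, 3, 3.4142]

With the vertex order [a, b, c, d, e, f, g], the degrees are [2, 2, 1, 2, 1, 2, 2], giving D = diag(2, 2, 1, 2, 1, 2, 2) and L = D - A. L is symmetric positive semidefinite, so every eigenvalue is real and nonnegative. The 2 zero eigenvalues correspond to the 2 connected components. There are 2 zeros in the spectrum, matching the 2 components. The eigenvalues sum to 12, which equals trace(L) = 2|E|.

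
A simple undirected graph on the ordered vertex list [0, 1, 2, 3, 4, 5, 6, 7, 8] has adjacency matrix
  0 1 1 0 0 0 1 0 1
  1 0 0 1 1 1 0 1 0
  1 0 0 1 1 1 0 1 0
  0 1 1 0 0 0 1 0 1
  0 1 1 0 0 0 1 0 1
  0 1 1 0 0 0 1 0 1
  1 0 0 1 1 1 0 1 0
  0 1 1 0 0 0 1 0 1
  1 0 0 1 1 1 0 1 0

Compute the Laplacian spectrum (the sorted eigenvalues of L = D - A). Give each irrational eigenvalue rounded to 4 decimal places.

Each diagonal entry of L is the vertex degree and each off-diagonal entry is -1 where an edge is present, 0 otherwise; in the order [0, 1, 2, 3, 4, 5, 6, 7, 8] the diagonal is [4, 5, 5, 4, 4, 4, 5, 4, 5]. The multiplicity of 0 as a Laplacian eigenvalue equals the number of connected components. The single zero eigenvalue shows the graph is connected. The eigenvalues sum to 40, which equals trace(L) = 2|E|. The largest eigenvalue, 9, is at most the vertex count 9.

[0, 4, 4, 4, 4, 5, 5, 5, 9]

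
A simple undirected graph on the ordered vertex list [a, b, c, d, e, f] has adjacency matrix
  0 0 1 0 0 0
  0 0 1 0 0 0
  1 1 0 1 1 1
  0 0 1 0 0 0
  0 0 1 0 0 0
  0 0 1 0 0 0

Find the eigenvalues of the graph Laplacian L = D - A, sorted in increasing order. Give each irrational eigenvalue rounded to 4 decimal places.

[0, 1, 1, 1, 1, 6]

Reading degrees in the order [a, b, c, d, e, f] gives [1, 1, 5, 1, 1, 1]; set D = diag(1, 1, 5, 1, 1, 1) and form L = D - A. Since every row of L sums to 0, the all-ones vector is in the kernel and 0 is an eigenvalue. The single zero eigenvalue shows the graph is connected. By the matrix-tree theorem the graph has (1/6) * product of the nonzero eigenvalues = 1 spanning tree.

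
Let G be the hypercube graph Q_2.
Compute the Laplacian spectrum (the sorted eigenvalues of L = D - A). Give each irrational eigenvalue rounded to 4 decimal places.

[0, 2, 2, 4]

The graph has 4 vertices and degree multiset [2, 2, 2, 2]; D is the diagonal matrix of degrees and L = D - A. Since every row of L sums to 0, the all-ones vector is in the kernel and 0 is an eigenvalue. By the matrix-tree theorem the graph has (1/4) * product of the nonzero eigenvalues = 4 spanning trees. The eigenvalues sum to 8, which equals trace(L) = 2|E|.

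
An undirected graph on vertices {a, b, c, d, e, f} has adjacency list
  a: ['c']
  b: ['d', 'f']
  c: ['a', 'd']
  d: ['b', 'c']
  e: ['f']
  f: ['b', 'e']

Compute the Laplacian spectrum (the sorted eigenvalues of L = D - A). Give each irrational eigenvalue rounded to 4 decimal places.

[0, 0.2679, 1, 2, 3, 3.7321]

With the vertex order [a, b, c, d, e, f], the degrees are [1, 2, 2, 2, 1, 2], giving D = diag(1, 2, 2, 2, 1, 2) and L = D - A. Since every row of L sums to 0, the all-ones vector is in the kernel and 0 is an eigenvalue. The single zero eigenvalue shows the graph is connected. The eigenvalues sum to 10, which equals trace(L) = 2|E|.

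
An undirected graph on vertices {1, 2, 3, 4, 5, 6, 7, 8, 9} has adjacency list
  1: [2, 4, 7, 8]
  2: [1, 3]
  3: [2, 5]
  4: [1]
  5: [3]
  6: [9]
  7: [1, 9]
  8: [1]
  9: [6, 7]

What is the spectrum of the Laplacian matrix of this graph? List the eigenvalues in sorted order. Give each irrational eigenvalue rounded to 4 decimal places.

Each diagonal entry of L is the vertex degree and each off-diagonal entry is -1 where an edge is present, 0 otherwise; in the order [1, 2, 3, 4, 5, 6, 7, 8, 9] the diagonal is [4, 2, 2, 1, 1, 1, 2, 1, 2]. Since every row of L sums to 0, the all-ones vector is in the kernel and 0 is an eigenvalue. The single zero eigenvalue shows the graph is connected. By the matrix-tree theorem the graph has (1/9) * product of the nonzero eigenvalues = 1 spanning tree. The eigenvalues sum to 16, which equals trace(L) = 2|E|.

[0, 0.1981, 0.4116, 1, 1.4064, 1.5550, 3, 3.2470, 5.1819]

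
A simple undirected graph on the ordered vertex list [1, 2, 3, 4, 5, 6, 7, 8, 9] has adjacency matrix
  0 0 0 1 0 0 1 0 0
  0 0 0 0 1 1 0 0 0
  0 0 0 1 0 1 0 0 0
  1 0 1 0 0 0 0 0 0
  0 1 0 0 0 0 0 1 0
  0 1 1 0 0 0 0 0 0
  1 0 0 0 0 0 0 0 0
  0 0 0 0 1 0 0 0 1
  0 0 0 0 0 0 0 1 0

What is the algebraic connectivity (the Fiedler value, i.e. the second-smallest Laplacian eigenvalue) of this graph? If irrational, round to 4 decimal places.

0.1206

With the vertex order [1, 2, 3, 4, 5, 6, 7, 8, 9], the degrees are [2, 2, 2, 2, 2, 2, 1, 2, 1], giving D = diag(2, 2, 2, 2, 2, 2, 1, 2, 1) and L = D - A. The smallest Laplacian eigenvalue is always 0. The next one, lambda_2 = 0.1206, measures how hard the graph is to disconnect: larger values mean better connectivity. The eigenvalues sum to 16, which equals trace(L) = 2|E|. The largest eigenvalue, 3.8794, is at most the vertex count 9.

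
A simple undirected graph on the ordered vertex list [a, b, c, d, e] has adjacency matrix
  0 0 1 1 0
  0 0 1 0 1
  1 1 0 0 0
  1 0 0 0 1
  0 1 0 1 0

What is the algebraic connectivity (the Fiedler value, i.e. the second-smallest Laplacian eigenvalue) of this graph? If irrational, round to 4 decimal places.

Reading degrees in the order [a, b, c, d, e] gives [2, 2, 2, 2, 2]; set D = diag(2, 2, 2, 2, 2) and form L = D - A. The sorted Laplacian eigenvalues are [0, 1.3820, 1.3820, 3.6180, 3.6180]; the algebraic connectivity is the second entry, 1.3820.

1.3820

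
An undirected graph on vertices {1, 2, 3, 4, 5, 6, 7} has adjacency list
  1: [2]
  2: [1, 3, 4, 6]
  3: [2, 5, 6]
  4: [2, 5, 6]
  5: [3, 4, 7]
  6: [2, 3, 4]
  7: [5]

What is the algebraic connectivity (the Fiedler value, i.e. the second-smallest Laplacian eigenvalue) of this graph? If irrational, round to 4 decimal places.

Reading degrees in the order [1, 2, 3, 4, 5, 6, 7] gives [1, 4, 3, 3, 3, 3, 1]; set D = diag(1, 4, 3, 3, 3, 3, 1) and form L = D - A. Computing the eigenvalues of L and sorting gives [0, 0.6150, 1.1509, 3, 3.1118, 4.6229, 5.4993]. The Fiedler value lambda_2 = 0.6150 is strictly positive, so the graph is connected. The eigenvalues sum to 18, which equals trace(L) = 2|E|. There is one zero in the spectrum, matching the 1 component.

0.6150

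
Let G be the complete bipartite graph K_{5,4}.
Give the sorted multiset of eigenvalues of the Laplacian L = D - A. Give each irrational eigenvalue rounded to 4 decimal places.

[0, 4, 4, 4, 4, 5, 5, 5, 9]

The graph has 9 vertices and degree multiset [5, 5, 5, 5, 4, 4, 4, 4, 4]; D is the diagonal matrix of degrees and L = D - A. Since every row of L sums to 0, the all-ones vector is in the kernel and 0 is an eigenvalue. The single zero eigenvalue shows the graph is connected. The eigenvalues sum to 40, which equals trace(L) = 2|E|.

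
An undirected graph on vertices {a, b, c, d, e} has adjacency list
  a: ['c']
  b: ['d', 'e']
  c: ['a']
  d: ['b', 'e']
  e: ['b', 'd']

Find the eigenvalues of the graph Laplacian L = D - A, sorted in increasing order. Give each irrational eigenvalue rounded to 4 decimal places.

With the vertex order [a, b, c, d, e], the degrees are [1, 2, 1, 2, 2], giving D = diag(1, 2, 1, 2, 2) and L = D - A. L is symmetric positive semidefinite, so every eigenvalue is real and nonnegative. The 2 zero eigenvalues correspond to the 2 connected components. There are 2 zeros in the spectrum, matching the 2 components.

[0, 0, 2, 3, 3]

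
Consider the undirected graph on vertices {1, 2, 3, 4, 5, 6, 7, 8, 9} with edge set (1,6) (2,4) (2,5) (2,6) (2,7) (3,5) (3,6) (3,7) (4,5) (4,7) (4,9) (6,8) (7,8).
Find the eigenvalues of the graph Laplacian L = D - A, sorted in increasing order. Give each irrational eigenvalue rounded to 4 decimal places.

With the vertex order [1, 2, 3, 4, 5, 6, 7, 8, 9], the degrees are [1, 4, 3, 4, 3, 4, 4, 2, 1], giving D = diag(1, 4, 3, 4, 3, 4, 4, 2, 1) and L = D - A. L is symmetric positive semidefinite, so every eigenvalue is real and nonnegative. The eigenvalues sum to 26, which equals trace(L) = 2|E|.

[0, 0.6287, 1.0360, 1.7571, 3, 3.7265, 4.0485, 5.3969, 6.4063]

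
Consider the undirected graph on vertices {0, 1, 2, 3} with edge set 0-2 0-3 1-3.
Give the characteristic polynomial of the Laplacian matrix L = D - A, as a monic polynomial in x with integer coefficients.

x^4 - 6x^3 + 10x^2 - 4x

Reading degrees in the order [0, 1, 2, 3] gives [2, 1, 1, 2]; set D = diag(2, 1, 1, 2) and form L = D - A. L has integer entries, so p(x) = det(xI - L) has integer coefficients. Expanding the determinant yields x^4 - 6x^3 + 10x^2 - 4x. The coefficient of x^3 equals -trace(L) = -6, matching the sum of degrees. The largest eigenvalue, 3.4142, is at most the vertex count 4. There is one zero in the spectrum, matching the 1 component.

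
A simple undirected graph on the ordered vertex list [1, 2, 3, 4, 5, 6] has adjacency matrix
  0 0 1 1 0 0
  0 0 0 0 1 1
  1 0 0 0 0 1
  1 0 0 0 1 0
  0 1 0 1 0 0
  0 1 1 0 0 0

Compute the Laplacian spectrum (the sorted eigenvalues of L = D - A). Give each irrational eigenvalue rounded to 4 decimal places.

Reading degrees in the order [1, 2, 3, 4, 5, 6] gives [2, 2, 2, 2, 2, 2]; set D = diag(2, 2, 2, 2, 2, 2) and form L = D - A. The multiplicity of 0 as a Laplacian eigenvalue equals the number of connected components. The single zero eigenvalue shows the graph is connected. By the matrix-tree theorem the graph has (1/6) * product of the nonzero eigenvalues = 6 spanning trees. There is one zero in the spectrum, matching the 1 component.

[0, 1, 1, 3, 3, 4]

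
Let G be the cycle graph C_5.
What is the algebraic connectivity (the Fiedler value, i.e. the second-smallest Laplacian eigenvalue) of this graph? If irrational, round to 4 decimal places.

The graph has 5 vertices and degree multiset [2, 2, 2, 2, 2]; D is the diagonal matrix of degrees and L = D - A. Computing the eigenvalues of L and sorting gives [0, 1.3820, 1.3820, 3.6180, 3.6180]. The Fiedler value lambda_2 = 1.3820 is strictly positive, so the graph is connected. The eigenvalues sum to 10, which equals trace(L) = 2|E|. The largest eigenvalue, 3.6180, is at most the vertex count 5.

1.3820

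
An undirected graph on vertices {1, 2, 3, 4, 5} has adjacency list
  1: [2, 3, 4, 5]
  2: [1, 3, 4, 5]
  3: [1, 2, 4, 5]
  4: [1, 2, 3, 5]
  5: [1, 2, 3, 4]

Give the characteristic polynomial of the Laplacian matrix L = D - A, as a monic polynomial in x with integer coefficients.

With the vertex order [1, 2, 3, 4, 5], the degrees are [4, 4, 4, 4, 4], giving D = diag(4, 4, 4, 4, 4) and L = D - A. The eigenvalues of L are [0, 5, 5, 5, 5]; the characteristic polynomial is the product of (x - lambda_i), which multiplies out to x^5 - 20x^4 + 150x^3 - 500x^2 + 625x. The coefficient of x^4 equals -trace(L) = -20, matching the sum of degrees. The eigenvalues sum to 20, which equals trace(L) = 2|E|. The largest eigenvalue, 5, is at most the vertex count 5.

x^5 - 20x^4 + 150x^3 - 500x^2 + 625x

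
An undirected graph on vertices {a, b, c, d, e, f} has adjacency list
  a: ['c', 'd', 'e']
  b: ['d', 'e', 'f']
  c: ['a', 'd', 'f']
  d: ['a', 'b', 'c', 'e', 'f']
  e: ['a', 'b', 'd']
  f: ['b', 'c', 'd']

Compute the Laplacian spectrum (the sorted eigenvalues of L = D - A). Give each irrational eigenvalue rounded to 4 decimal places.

[0, 2.3820, 2.3820, 4.6180, 4.6180, 6]

Each diagonal entry of L is the vertex degree and each off-diagonal entry is -1 where an edge is present, 0 otherwise; in the order [a, b, c, d, e, f] the diagonal is [3, 3, 3, 5, 3, 3]. The multiplicity of 0 as a Laplacian eigenvalue equals the number of connected components. The largest eigenvalue, 6, is at most the vertex count 6.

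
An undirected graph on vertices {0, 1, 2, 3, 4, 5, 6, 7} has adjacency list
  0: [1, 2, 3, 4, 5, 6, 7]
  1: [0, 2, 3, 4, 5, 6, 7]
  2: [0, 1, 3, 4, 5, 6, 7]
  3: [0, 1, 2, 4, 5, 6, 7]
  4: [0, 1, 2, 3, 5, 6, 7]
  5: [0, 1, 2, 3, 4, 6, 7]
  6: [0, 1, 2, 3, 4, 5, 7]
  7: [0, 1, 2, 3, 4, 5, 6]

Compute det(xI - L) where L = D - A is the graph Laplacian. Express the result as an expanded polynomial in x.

x^8 - 56x^7 + 1344x^6 - 17920x^5 + 143360x^4 - 688128x^3 + 1835008x^2 - 2097152x

With the vertex order [0, 1, 2, 3, 4, 5, 6, 7], the degrees are [7, 7, 7, 7, 7, 7, 7, 7], giving D = diag(7, 7, 7, 7, 7, 7, 7, 7) and L = D - A. L has integer entries, so p(x) = det(xI - L) has integer coefficients. Expanding the determinant yields x^8 - 56x^7 + 1344x^6 - 17920x^5 + 143360x^4 - 688128x^3 + 1835008x^2 - 2097152x. Since p(0) = det(-L) = 0, x divides p(x). The eigenvalues sum to 56, which equals trace(L) = 2|E|. By the matrix-tree theorem the graph has (1/8) * product of the nonzero eigenvalues = 262144 spanning trees.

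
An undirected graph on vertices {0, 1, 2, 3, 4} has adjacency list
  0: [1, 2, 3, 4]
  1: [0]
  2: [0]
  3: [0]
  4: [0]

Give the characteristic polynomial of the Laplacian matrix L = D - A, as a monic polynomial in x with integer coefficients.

x^5 - 8x^4 + 18x^3 - 16x^2 + 5x

With the vertex order [0, 1, 2, 3, 4], the degrees are [4, 1, 1, 1, 1], giving D = diag(4, 1, 1, 1, 1) and L = D - A. The eigenvalues of L are [0, 1, 1, 1, 5]; the characteristic polynomial is the product of (x - lambda_i), which multiplies out to x^5 - 8x^4 + 18x^3 - 16x^2 + 5x. The constant term is 0 because L is singular (the all-ones vector lies in its kernel).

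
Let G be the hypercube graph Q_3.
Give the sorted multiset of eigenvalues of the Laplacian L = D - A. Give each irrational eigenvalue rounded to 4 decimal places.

The graph has 8 vertices and degree multiset [3, 3, 3, 3, 3, 3, 3, 3]; D is the diagonal matrix of degrees and L = D - A. The multiplicity of 0 as a Laplacian eigenvalue equals the number of connected components. The single zero eigenvalue shows the graph is connected. By the matrix-tree theorem the graph has (1/8) * product of the nonzero eigenvalues = 384 spanning trees. The largest eigenvalue, 6, is at most the vertex count 8.

[0, 2, 2, 2, 4, 4, 4, 6]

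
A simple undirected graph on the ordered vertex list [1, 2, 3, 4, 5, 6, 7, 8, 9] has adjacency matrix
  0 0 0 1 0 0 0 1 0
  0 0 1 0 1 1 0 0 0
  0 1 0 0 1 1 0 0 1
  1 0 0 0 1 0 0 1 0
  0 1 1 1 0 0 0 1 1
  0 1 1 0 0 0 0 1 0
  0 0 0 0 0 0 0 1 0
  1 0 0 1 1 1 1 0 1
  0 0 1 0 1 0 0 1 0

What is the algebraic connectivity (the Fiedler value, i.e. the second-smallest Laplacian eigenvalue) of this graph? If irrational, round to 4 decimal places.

0.8925

With the vertex order [1, 2, 3, 4, 5, 6, 7, 8, 9], the degrees are [2, 3, 4, 3, 5, 3, 1, 6, 3], giving D = diag(2, 3, 4, 3, 5, 3, 1, 6, 3) and L = D - A. The sorted Laplacian eigenvalues are [0, 0.8925, 1.2468, 2.5059, 3.3598, 3.7265, 4.9554, 5.9424, 7.3706]; the algebraic connectivity is the second entry, 0.8925. By the matrix-tree theorem the graph has (1/9) * product of the nonzero eigenvalues = 842 spanning trees.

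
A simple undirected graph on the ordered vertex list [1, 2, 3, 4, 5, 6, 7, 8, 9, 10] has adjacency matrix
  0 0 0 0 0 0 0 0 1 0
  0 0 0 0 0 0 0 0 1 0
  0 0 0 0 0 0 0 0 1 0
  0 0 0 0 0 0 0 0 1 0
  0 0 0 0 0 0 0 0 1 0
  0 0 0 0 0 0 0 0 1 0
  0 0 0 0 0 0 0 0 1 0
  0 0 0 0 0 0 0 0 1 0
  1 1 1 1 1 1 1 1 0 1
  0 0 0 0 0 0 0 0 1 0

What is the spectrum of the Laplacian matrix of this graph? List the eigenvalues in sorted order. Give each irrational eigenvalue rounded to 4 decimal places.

Each diagonal entry of L is the vertex degree and each off-diagonal entry is -1 where an edge is present, 0 otherwise; in the order [1, 2, 3, 4, 5, 6, 7, 8, 9, 10] the diagonal is [1, 1, 1, 1, 1, 1, 1, 1, 9, 1]. Since every row of L sums to 0, the all-ones vector is in the kernel and 0 is an eigenvalue.

[0, 1, 1, 1, 1, 1, 1, 1, 1, 10]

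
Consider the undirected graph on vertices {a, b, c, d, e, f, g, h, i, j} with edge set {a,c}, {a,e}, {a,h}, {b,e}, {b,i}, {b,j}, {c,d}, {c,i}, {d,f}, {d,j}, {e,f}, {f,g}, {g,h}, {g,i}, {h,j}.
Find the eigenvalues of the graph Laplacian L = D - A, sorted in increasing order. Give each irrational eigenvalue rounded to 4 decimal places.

Each diagonal entry of L is the vertex degree and each off-diagonal entry is -1 where an edge is present, 0 otherwise; in the order [a, b, c, d, e, f, g, h, i, j] the diagonal is [3, 3, 3, 3, 3, 3, 3, 3, 3, 3]. L is symmetric positive semidefinite, so every eigenvalue is real and nonnegative.

[0, 2, 2, 2, 2, 2, 5, 5, 5, 5]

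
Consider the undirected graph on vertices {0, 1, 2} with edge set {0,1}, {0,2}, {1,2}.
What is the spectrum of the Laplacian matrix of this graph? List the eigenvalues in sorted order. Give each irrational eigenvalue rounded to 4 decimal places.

Reading degrees in the order [0, 1, 2] gives [2, 2, 2]; set D = diag(2, 2, 2) and form L = D - A. Since every row of L sums to 0, the all-ones vector is in the kernel and 0 is an eigenvalue. There is one zero in the spectrum, matching the 1 component.

[0, 3, 3]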